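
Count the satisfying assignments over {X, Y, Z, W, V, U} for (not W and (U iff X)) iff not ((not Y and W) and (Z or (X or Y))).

Initial set: {((not W and (U iff X)) iff not ((not Y and W) and (Z or (X or Y))))}.
((not W and (U iff X)) iff not ((not Y and W) and (Z or (X or Y)))): β-rule — branch into (not W and (U iff X)), not ((not Y and W) and (Z or (X or Y)))  //  not (not W and (U iff X)), not not ((not Y and W) and (Z or (X or Y))).
  branch 1 (add (not W and (U iff X)), not ((not Y and W) and (Z or (X or Y)))):
    (not W and (U iff X)): α-rule — add not W, (U iff X).
    not ((not Y and W) and (Z or (X or Y))): β-rule — branch into not (not Y and W)  //  not (Z or (X or Y)).
      branch 1.1 (add not (not Y and W)):
        (U iff X): β-rule — branch into U, X  //  not U, not X.
          branch 1.1.1 (add U, X):
            not (not Y and W): β-rule — branch into not not Y  //  not W.
              branch 1.1.1.1 (add not not Y):
                ○ open, literals {U=1, W=0, X=1, Y=1}.
              branch 1.1.1.2 (add not W):
                ○ open, literals {U=1, W=0, X=1}.
          branch 1.1.2 (add not U, not X):
            not (not Y and W): β-rule — branch into not not Y  //  not W.
              branch 1.1.2.1 (add not not Y):
                ○ open, literals {U=0, W=0, X=0, Y=1}.
              branch 1.1.2.2 (add not W):
                ○ open, literals {U=0, W=0, X=0}.
      branch 1.2 (add not (Z or (X or Y))):
        not (Z or (X or Y)): α-rule — add not Z, not (X or Y).
        not (X or Y): α-rule — add not X, not Y.
        (U iff X): β-rule — branch into U, X  //  not U, not X.
          branch 1.2.1 (add U, X):
            × closes — contains both X and not X.
          branch 1.2.2 (add not U, not X):
            ○ open, literals {U=0, W=0, X=0, Y=0, Z=0}.
  branch 2 (add not (not W and (U iff X)), not not ((not Y and W) and (Z or (X or Y)))):
    not not ((not Y and W) and (Z or (X or Y))): α-rule — add (not Y and W), (Z or (X or Y)).
    (not Y and W): α-rule — add not Y, W.
    not (not W and (U iff X)): β-rule — branch into not not W  //  not (U iff X).
      branch 2.1 (add not not W):
        (Z or (X or Y)): β-rule — branch into Z  //  (X or Y).
          branch 2.1.1 (add Z):
            ○ open, literals {W=1, Y=0, Z=1}.
          branch 2.1.2 (add (X or Y)):
            (X or Y): β-rule — branch into X  //  Y.
              branch 2.1.2.1 (add X):
                ○ open, literals {W=1, X=1, Y=0}.
              branch 2.1.2.2 (add Y):
                × closes — contains both Y and not Y.
      branch 2.2 (add not (U iff X)):
        (Z or (X or Y)): β-rule — branch into Z  //  (X or Y).
          branch 2.2.1 (add Z):
            not (U iff X): β-rule — branch into U, not X  //  not U, X.
              branch 2.2.1.1 (add U, not X):
                ○ open, literals {U=1, W=1, X=0, Y=0, Z=1}.
              branch 2.2.1.2 (add not U, X):
                ○ open, literals {U=0, W=1, X=1, Y=0, Z=1}.
          branch 2.2.2 (add (X or Y)):
            not (U iff X): β-rule — branch into U, not X  //  not U, X.
              branch 2.2.2.1 (add U, not X):
                (X or Y): β-rule — branch into X  //  Y.
                  branch 2.2.2.1.1 (add X):
                    × closes — contains both X and not X.
                  branch 2.2.2.1.2 (add Y):
                    × closes — contains both Y and not Y.
              branch 2.2.2.2 (add not U, X):
                (X or Y): β-rule — branch into X  //  Y.
                  branch 2.2.2.2.1 (add X):
                    ○ open, literals {U=0, W=1, X=1, Y=0}.
                  branch 2.2.2.2.2 (add Y):
                    × closes — contains both Y and not Y.
5 branches closed, 10 open.
Each open branch fixes some atoms; the unmentioned ones are free. Counting distinct full assignments: branch {U=1, W=0, X=1, Y=1} (Z, V) contributes 4 new; branch {U=1, W=0, X=1} (Y, Z, V) contributes 4 new; branch {U=0, W=0, X=0, Y=1} (Z, V) contributes 4 new; branch {U=0, W=0, X=0} (Y, Z, V) contributes 4 new; branch {U=0, W=0, X=0, Y=0, Z=0} (V) contributes 0 new; branch {W=1, Y=0, Z=1} (X, V, U) contributes 8 new; branch {W=1, X=1, Y=0} (Z, V, U) contributes 4 new; branch {U=1, W=1, X=0, Y=0, Z=1} (V) contributes 0 new; branch {U=0, W=1, X=1, Y=0, Z=1} (V) contributes 0 new; branch {U=0, W=1, X=1, Y=0} (Z, V) contributes 0 new. Total: 28.

28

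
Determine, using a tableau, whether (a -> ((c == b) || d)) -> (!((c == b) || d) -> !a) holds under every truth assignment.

Assume the negation and expand:
Initial set: {F ((a -> ((c == b) || d)) -> (!((c == b) || d) -> !a))}.
F ((a -> ((c == b) || d)) -> (!((c == b) || d) -> !a)): α-rule — add T (a -> ((c == b) || d)), F (!((c == b) || d) -> !a).
F (!((c == b) || d) -> !a): α-rule — add T !((c == b) || d), F !a.
T !((c == b) || d): α-rule — add F (c == b), F d.
T (a -> ((c == b) || d)): β-rule — branch into F a  //  T ((c == b) || d).
  branch 1 (add F a):
    × closes — contains both a and !a.
  branch 2 (add T ((c == b) || d)):
    F (c == b): β-rule — branch into T c, F b  //  F c, T b.
      branch 2.1 (add T c, F b):
        T ((c == b) || d): β-rule — branch into T (c == b)  //  T d.
          branch 2.1.1 (add T (c == b)):
            T (c == b): β-rule — branch into T c, T b  //  F c, F b.
              branch 2.1.1.1 (add T c, T b):
                × closes — contains both b and !b.
              branch 2.1.1.2 (add F c, F b):
                × closes — contains both c and !c.
          branch 2.1.2 (add T d):
            × closes — contains both d and !d.
      branch 2.2 (add F c, T b):
        T ((c == b) || d): β-rule — branch into T (c == b)  //  T d.
          branch 2.2.1 (add T (c == b)):
            T (c == b): β-rule — branch into T c, T b  //  F c, F b.
              branch 2.2.1.1 (add T c, T b):
                × closes — contains both c and !c.
              branch 2.2.1.2 (add F c, F b):
                × closes — contains both b and !b.
          branch 2.2.2 (add T d):
            × closes — contains both d and !d.
All 7 branches close.
Every branch closed, so the negation is unsatisfiable and the formula is valid.

Valid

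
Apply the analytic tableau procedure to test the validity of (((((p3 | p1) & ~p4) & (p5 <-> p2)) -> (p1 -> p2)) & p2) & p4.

Assume the negation and expand:
Initial set: {~((((((p3 | p1) & ~p4) & (p5 <-> p2)) -> (p1 -> p2)) & p2) & p4)}.
~((((((p3 | p1) & ~p4) & (p5 <-> p2)) -> (p1 -> p2)) & p2) & p4): β-rule — branch into ~(((((p3 | p1) & ~p4) & (p5 <-> p2)) -> (p1 -> p2)) & p2)  //  ~p4.
  branch 1 (add ~(((((p3 | p1) & ~p4) & (p5 <-> p2)) -> (p1 -> p2)) & p2)):
    ~(((((p3 | p1) & ~p4) & (p5 <-> p2)) -> (p1 -> p2)) & p2): β-rule — branch into ~((((p3 | p1) & ~p4) & (p5 <-> p2)) -> (p1 -> p2))  //  ~p2.
      branch 1.1 (add ~((((p3 | p1) & ~p4) & (p5 <-> p2)) -> (p1 -> p2))):
        ~((((p3 | p1) & ~p4) & (p5 <-> p2)) -> (p1 -> p2)): α-rule — add (((p3 | p1) & ~p4) & (p5 <-> p2)), ~(p1 -> p2).
        (((p3 | p1) & ~p4) & (p5 <-> p2)): α-rule — add ((p3 | p1) & ~p4), (p5 <-> p2).
        ~(p1 -> p2): α-rule — add p1, ~p2.
        ((p3 | p1) & ~p4): α-rule — add (p3 | p1), ~p4.
        (p5 <-> p2): β-rule — branch into p5, p2  //  ~p5, ~p2.
          branch 1.1.1 (add p5, p2):
            × closes — contains both p2 and ~p2.
          branch 1.1.2 (add ~p5, ~p2):
            (p3 | p1): β-rule — branch into p3  //  p1.
              branch 1.1.2.1 (add p3):
                ○ open, literals {p1=1, p2=0, p3=1, p4=0, p5=0}.
              branch 1.1.2.2 (add p1):
                ○ open, literals {p1=1, p2=0, p4=0, p5=0}.
      branch 1.2 (add ~p2):
        ○ open, literals {p2=0}.
  branch 2 (add ~p4):
    ○ open, literals {p4=0}.
1 branch closed, 4 open.
An open branch gives a countermodel: p1=1, p2=0, p3=1, p4=0, p5=0 (unmentioned atoms arbitrary); under it the original formula is false.

Not valid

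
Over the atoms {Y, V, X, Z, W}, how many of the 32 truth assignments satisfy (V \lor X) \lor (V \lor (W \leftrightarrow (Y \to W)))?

Initial set: {((V \lor X) \lor (V \lor (W \leftrightarrow (Y \to W))))}.
((V \lor X) \lor (V \lor (W \leftrightarrow (Y \to W)))): β-rule — branch into (V \lor X)  //  (V \lor (W \leftrightarrow (Y \to W))).
  branch 1 (add (V \lor X)):
    (V \lor X): β-rule — branch into V  //  X.
      branch 1.1 (add V):
        ○ open, literals {V=true}.
      branch 1.2 (add X):
        ○ open, literals {X=true}.
  branch 2 (add (V \lor (W \leftrightarrow (Y \to W)))):
    (V \lor (W \leftrightarrow (Y \to W))): β-rule — branch into V  //  (W \leftrightarrow (Y \to W)).
      branch 2.1 (add V):
        ○ open, literals {V=true}.
      branch 2.2 (add (W \leftrightarrow (Y \to W))):
        (W \leftrightarrow (Y \to W)): β-rule — branch into W, (Y \to W)  //  \lnot W, \lnot (Y \to W).
          branch 2.2.1 (add W, (Y \to W)):
            (Y \to W): β-rule — branch into \lnot Y  //  W.
              branch 2.2.1.1 (add \lnot Y):
                ○ open, literals {W=true, Y=false}.
              branch 2.2.1.2 (add W):
                ○ open, literals {W=true}.
          branch 2.2.2 (add \lnot W, \lnot (Y \to W)):
            \lnot (Y \to W): α-rule — add Y, \lnot W.
            ○ open, literals {W=false, Y=true}.
0 branches closed, 6 open.
Each open branch fixes some atoms; the unmentioned ones are free. Counting distinct full assignments: branch {V=true} (Y, X, Z, W) contributes 16 new; branch {X=true} (Y, V, Z, W) contributes 8 new; branch {V=true} (Y, X, Z, W) contributes 0 new; branch {W=true, Y=false} (V, X, Z) contributes 2 new; branch {W=true} (Y, V, X, Z) contributes 2 new; branch {W=false, Y=true} (V, X, Z) contributes 2 new. Total: 30.

30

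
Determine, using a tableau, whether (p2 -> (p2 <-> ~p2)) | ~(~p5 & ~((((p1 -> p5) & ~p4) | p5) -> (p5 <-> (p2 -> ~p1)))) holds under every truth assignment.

Assume the negation and expand:
Initial set: {F ((p2 -> (p2 <-> ~p2)) | ~(~p5 & ~((((p1 -> p5) & ~p4) | p5) -> (p5 <-> (p2 -> ~p1)))))}.
F ((p2 -> (p2 <-> ~p2)) | ~(~p5 & ~((((p1 -> p5) & ~p4) | p5) -> (p5 <-> (p2 -> ~p1))))): α-rule — add F (p2 -> (p2 <-> ~p2)), F ~(~p5 & ~((((p1 -> p5) & ~p4) | p5) -> (p5 <-> (p2 -> ~p1)))).
F (p2 -> (p2 <-> ~p2)): α-rule — add T p2, F (p2 <-> ~p2).
F ~(~p5 & ~((((p1 -> p5) & ~p4) | p5) -> (p5 <-> (p2 -> ~p1)))): α-rule — add T ~p5, T ~((((p1 -> p5) & ~p4) | p5) -> (p5 <-> (p2 -> ~p1))).
T ~((((p1 -> p5) & ~p4) | p5) -> (p5 <-> (p2 -> ~p1))): α-rule — add T (((p1 -> p5) & ~p4) | p5), F (p5 <-> (p2 -> ~p1)).
F (p2 <-> ~p2): β-rule — branch into T p2, F ~p2  //  F p2, T ~p2.
  branch 1 (add T p2, F ~p2):
    T (((p1 -> p5) & ~p4) | p5): β-rule — branch into T ((p1 -> p5) & ~p4)  //  T p5.
      branch 1.1 (add T ((p1 -> p5) & ~p4)):
        T ((p1 -> p5) & ~p4): α-rule — add T (p1 -> p5), T ~p4.
        F (p5 <-> (p2 -> ~p1)): β-rule — branch into T p5, F (p2 -> ~p1)  //  F p5, T (p2 -> ~p1).
          branch 1.1.1 (add T p5, F (p2 -> ~p1)):
            × closes — contains both p5 and ~p5.
          branch 1.1.2 (add F p5, T (p2 -> ~p1)):
            T (p1 -> p5): β-rule — branch into F p1  //  T p5.
              branch 1.1.2.1 (add F p1):
                T (p2 -> ~p1): β-rule — branch into F p2  //  T ~p1.
                  branch 1.1.2.1.1 (add F p2):
                    × closes — contains both p2 and ~p2.
                  branch 1.1.2.1.2 (add T ~p1):
                    ○ open, literals {p1=F, p2=T, p4=F, p5=F}.
              branch 1.1.2.2 (add T p5):
                × closes — contains both p5 and ~p5.
      branch 1.2 (add T p5):
        × closes — contains both p5 and ~p5.
  branch 2 (add F p2, T ~p2):
    × closes — contains both p2 and ~p2.
5 branches closed, 1 open.
An open branch gives a countermodel: p1=F, p2=T, p4=F, p5=F (unmentioned atoms arbitrary); under it the original formula is false.

Not valid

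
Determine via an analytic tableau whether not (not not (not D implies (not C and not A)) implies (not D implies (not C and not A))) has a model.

Unsatisfiable

Initial set: {not (not not (not D implies (not C and not A)) implies (not D implies (not C and not A)))}.
not (not not (not D implies (not C and not A)) implies (not D implies (not C and not A))): α-rule — add not not (not D implies (not C and not A)), not (not D implies (not C and not A)).
not not (not D implies (not C and not A)): drop double negation, giving (not D implies (not C and not A)).
not (not D implies (not C and not A)): α-rule — add not D, not (not C and not A).
(not D implies (not C and not A)): β-rule — branch into not not D  //  (not C and not A).
  branch 1 (add not not D):
    × closes — contains both D and not D.
  branch 2 (add (not C and not A)):
    (not C and not A): α-rule — add not C, not A.
    not (not C and not A): β-rule — branch into not not C  //  not not A.
      branch 2.1 (add not not C):
        × closes — contains both C and not C.
      branch 2.2 (add not not A):
        × closes — contains both A and not A.
All 3 branches close.
Every branch closed; the formula is unsatisfiable.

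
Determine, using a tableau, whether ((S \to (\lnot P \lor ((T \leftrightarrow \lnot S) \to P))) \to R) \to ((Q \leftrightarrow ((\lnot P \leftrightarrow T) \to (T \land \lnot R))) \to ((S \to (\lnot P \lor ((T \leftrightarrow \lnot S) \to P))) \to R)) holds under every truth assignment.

Valid

Assume the negation and expand:
Initial set: {F (((S \to (\lnot P \lor ((T \leftrightarrow \lnot S) \to P))) \to R) \to ((Q \leftrightarrow ((\lnot P \leftrightarrow T) \to (T \land \lnot R))) \to ((S \to (\lnot P \lor ((T \leftrightarrow \lnot S) \to P))) \to R)))}.
F (((S \to (\lnot P \lor ((T \leftrightarrow \lnot S) \to P))) \to R) \to ((Q \leftrightarrow ((\lnot P \leftrightarrow T) \to (T \land \lnot R))) \to ((S \to (\lnot P \lor ((T \leftrightarrow \lnot S) \to P))) \to R))): α-rule — add T ((S \to (\lnot P \lor ((T \leftrightarrow \lnot S) \to P))) \to R), F ((Q \leftrightarrow ((\lnot P \leftrightarrow T) \to (T \land \lnot R))) \to ((S \to (\lnot P \lor ((T \leftrightarrow \lnot S) \to P))) \to R)).
F ((Q \leftrightarrow ((\lnot P \leftrightarrow T) \to (T \land \lnot R))) \to ((S \to (\lnot P \lor ((T \leftrightarrow \lnot S) \to P))) \to R)): α-rule — add T (Q \leftrightarrow ((\lnot P \leftrightarrow T) \to (T \land \lnot R))), F ((S \to (\lnot P \lor ((T \leftrightarrow \lnot S) \to P))) \to R).
F ((S \to (\lnot P \lor ((T \leftrightarrow \lnot S) \to P))) \to R): α-rule — add T (S \to (\lnot P \lor ((T \leftrightarrow \lnot S) \to P))), F R.
T ((S \to (\lnot P \lor ((T \leftrightarrow \lnot S) \to P))) \to R): β-rule — branch into F (S \to (\lnot P \lor ((T \leftrightarrow \lnot S) \to P)))  //  T R.
  branch 1 (add F (S \to (\lnot P \lor ((T \leftrightarrow \lnot S) \to P)))):
    F (S \to (\lnot P \lor ((T \leftrightarrow \lnot S) \to P))): α-rule — add T S, F (\lnot P \lor ((T \leftrightarrow \lnot S) \to P)).
    F (\lnot P \lor ((T \leftrightarrow \lnot S) \to P)): α-rule — add F \lnot P, F ((T \leftrightarrow \lnot S) \to P).
    F ((T \leftrightarrow \lnot S) \to P): α-rule — add T (T \leftrightarrow \lnot S), F P.
    × closes — contains both P and \lnot P.
  branch 2 (add T R):
    × closes — contains both R and \lnot R.
All 2 branches close.
Every branch closed, so the negation is unsatisfiable and the formula is valid.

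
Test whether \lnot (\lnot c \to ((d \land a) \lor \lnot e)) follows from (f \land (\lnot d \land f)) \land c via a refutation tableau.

Initial set: {T ((f \land (\lnot d \land f)) \land c); F \lnot (\lnot c \to ((d \land a) \lor \lnot e))}.
T ((f \land (\lnot d \land f)) \land c): α-rule — add T (f \land (\lnot d \land f)), T c.
T (f \land (\lnot d \land f)): α-rule — add T f, T (\lnot d \land f).
T (\lnot d \land f): α-rule — add T \lnot d, T f.
F \lnot (\lnot c \to ((d \land a) \lor \lnot e)): β-rule — branch into F \lnot c  //  T ((d \land a) \lor \lnot e).
  branch 1 (add F \lnot c):
    ○ open, literals {c=1, d=0, f=1}.
  branch 2 (add T ((d \land a) \lor \lnot e)):
    T ((d \land a) \lor \lnot e): β-rule — branch into T (d \land a)  //  T \lnot e.
      branch 2.1 (add T (d \land a)):
        T (d \land a): α-rule — add T d, T a.
        × closes — contains both d and \lnot d.
      branch 2.2 (add T \lnot e):
        ○ open, literals {c=1, d=0, e=0, f=1}.
1 branch closed, 2 open.
An open branch gives a countermodel: c=1, d=0, f=1 (unmentioned atoms arbitrary); the premises hold there but the conclusion fails.

No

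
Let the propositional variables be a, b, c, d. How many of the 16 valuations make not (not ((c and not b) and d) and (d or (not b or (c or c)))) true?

4

Initial set: {not (not ((c and not b) and d) and (d or (not b or (c or c))))}.
not (not ((c and not b) and d) and (d or (not b or (c or c)))): β-rule — branch into not not ((c and not b) and d)  //  not (d or (not b or (c or c))).
  branch 1 (add not not ((c and not b) and d)):
    not not ((c and not b) and d): α-rule — add (c and not b), d.
    (c and not b): α-rule — add c, not b.
    ○ open, literals {b=0, c=1, d=1}.
  branch 2 (add not (d or (not b or (c or c)))):
    not (d or (not b or (c or c))): α-rule — add not d, not (not b or (c or c)).
    not (not b or (c or c)): α-rule — add not not b, not (c or c).
    not (c or c): α-rule — add not c, not c.
    ○ open, literals {b=1, c=0, d=0}.
0 branches closed, 2 open.
Each open branch fixes some atoms; the unmentioned ones are free. Counting distinct full assignments: branch {b=0, c=1, d=1} (a) contributes 2 new; branch {b=1, c=0, d=0} (a) contributes 2 new. Total: 4.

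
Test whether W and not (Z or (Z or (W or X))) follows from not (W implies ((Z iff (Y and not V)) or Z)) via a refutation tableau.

Initial set: {not (W implies ((Z iff (Y and not V)) or Z)); not (W and not (Z or (Z or (W or X))))}.
not (W implies ((Z iff (Y and not V)) or Z)): α-rule — add W, not ((Z iff (Y and not V)) or Z).
not ((Z iff (Y and not V)) or Z): α-rule — add not (Z iff (Y and not V)), not Z.
not (W and not (Z or (Z or (W or X)))): β-rule — branch into not W  //  not not (Z or (Z or (W or X))).
  branch 1 (add not W):
    × closes — contains both W and not W.
  branch 2 (add not not (Z or (Z or (W or X)))):
    not (Z iff (Y and not V)): β-rule — branch into Z, not (Y and not V)  //  not Z, (Y and not V).
      branch 2.1 (add Z, not (Y and not V)):
        × closes — contains both Z and not Z.
      branch 2.2 (add not Z, (Y and not V)):
        (Y and not V): α-rule — add Y, not V.
        not not (Z or (Z or (W or X))): β-rule — branch into Z  //  (Z or (W or X)).
          branch 2.2.1 (add Z):
            × closes — contains both Z and not Z.
          branch 2.2.2 (add (Z or (W or X))):
            (Z or (W or X)): β-rule — branch into Z  //  (W or X).
              branch 2.2.2.1 (add Z):
                × closes — contains both Z and not Z.
              branch 2.2.2.2 (add (W or X)):
                (W or X): β-rule — branch into W  //  X.
                  branch 2.2.2.2.1 (add W):
                    ○ open, literals {V=false, W=true, Y=true, Z=false}.
                  branch 2.2.2.2.2 (add X):
                    ○ open, literals {V=false, W=true, X=true, Y=true, Z=false}.
4 branches closed, 2 open.
An open branch gives a countermodel: V=false, W=true, Y=true, Z=false (unmentioned atoms arbitrary); the premises hold there but the conclusion fails.

No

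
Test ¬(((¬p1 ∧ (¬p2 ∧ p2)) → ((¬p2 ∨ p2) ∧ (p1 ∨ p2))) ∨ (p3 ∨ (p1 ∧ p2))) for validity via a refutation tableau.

Assume the negation and expand:
Initial set: {¬¬(((¬p1 ∧ (¬p2 ∧ p2)) → ((¬p2 ∨ p2) ∧ (p1 ∨ p2))) ∨ (p3 ∨ (p1 ∧ p2)))}.
¬¬(((¬p1 ∧ (¬p2 ∧ p2)) → ((¬p2 ∨ p2) ∧ (p1 ∨ p2))) ∨ (p3 ∨ (p1 ∧ p2))): β-rule — branch into ((¬p1 ∧ (¬p2 ∧ p2)) → ((¬p2 ∨ p2) ∧ (p1 ∨ p2)))  //  (p3 ∨ (p1 ∧ p2)).
  branch 1 (add ((¬p1 ∧ (¬p2 ∧ p2)) → ((¬p2 ∨ p2) ∧ (p1 ∨ p2)))):
    ((¬p1 ∧ (¬p2 ∧ p2)) → ((¬p2 ∨ p2) ∧ (p1 ∨ p2))): β-rule — branch into ¬(¬p1 ∧ (¬p2 ∧ p2))  //  ((¬p2 ∨ p2) ∧ (p1 ∨ p2)).
      branch 1.1 (add ¬(¬p1 ∧ (¬p2 ∧ p2))):
        ¬(¬p1 ∧ (¬p2 ∧ p2)): β-rule — branch into ¬¬p1  //  ¬(¬p2 ∧ p2).
          branch 1.1.1 (add ¬¬p1):
            ○ open, literals {p1=1}.
          branch 1.1.2 (add ¬(¬p2 ∧ p2)):
            ¬(¬p2 ∧ p2): β-rule — branch into ¬¬p2  //  ¬p2.
              branch 1.1.2.1 (add ¬¬p2):
                ○ open, literals {p2=1}.
              branch 1.1.2.2 (add ¬p2):
                ○ open, literals {p2=0}.
      branch 1.2 (add ((¬p2 ∨ p2) ∧ (p1 ∨ p2))):
        ((¬p2 ∨ p2) ∧ (p1 ∨ p2)): α-rule — add (¬p2 ∨ p2), (p1 ∨ p2).
        (¬p2 ∨ p2): β-rule — branch into ¬p2  //  p2.
          branch 1.2.1 (add ¬p2):
            (p1 ∨ p2): β-rule — branch into p1  //  p2.
              branch 1.2.1.1 (add p1):
                ○ open, literals {p1=1, p2=0}.
              branch 1.2.1.2 (add p2):
                × closes — contains both p2 and ¬p2.
          branch 1.2.2 (add p2):
            (p1 ∨ p2): β-rule — branch into p1  //  p2.
              branch 1.2.2.1 (add p1):
                ○ open, literals {p1=1, p2=1}.
              branch 1.2.2.2 (add p2):
                ○ open, literals {p2=1}.
  branch 2 (add (p3 ∨ (p1 ∧ p2))):
    (p3 ∨ (p1 ∧ p2)): β-rule — branch into p3  //  (p1 ∧ p2).
      branch 2.1 (add p3):
        ○ open, literals {p3=1}.
      branch 2.2 (add (p1 ∧ p2)):
        (p1 ∧ p2): α-rule — add p1, p2.
        ○ open, literals {p1=1, p2=1}.
1 branch closed, 8 open.
An open branch gives a countermodel: p1=1 (unmentioned atoms arbitrary); under it the original formula is false.

Not valid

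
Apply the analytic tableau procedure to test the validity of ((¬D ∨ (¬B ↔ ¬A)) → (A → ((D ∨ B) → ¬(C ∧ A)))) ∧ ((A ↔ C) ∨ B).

Not valid

Assume the negation and expand:
Initial set: {¬(((¬D ∨ (¬B ↔ ¬A)) → (A → ((D ∨ B) → ¬(C ∧ A)))) ∧ ((A ↔ C) ∨ B))}.
¬(((¬D ∨ (¬B ↔ ¬A)) → (A → ((D ∨ B) → ¬(C ∧ A)))) ∧ ((A ↔ C) ∨ B)): β-rule — branch into ¬((¬D ∨ (¬B ↔ ¬A)) → (A → ((D ∨ B) → ¬(C ∧ A))))  //  ¬((A ↔ C) ∨ B).
  branch 1 (add ¬((¬D ∨ (¬B ↔ ¬A)) → (A → ((D ∨ B) → ¬(C ∧ A))))):
    ¬((¬D ∨ (¬B ↔ ¬A)) → (A → ((D ∨ B) → ¬(C ∧ A)))): α-rule — add (¬D ∨ (¬B ↔ ¬A)), ¬(A → ((D ∨ B) → ¬(C ∧ A))).
    ¬(A → ((D ∨ B) → ¬(C ∧ A))): α-rule — add A, ¬((D ∨ B) → ¬(C ∧ A)).
    ¬((D ∨ B) → ¬(C ∧ A)): α-rule — add (D ∨ B), ¬¬(C ∧ A).
    ¬¬(C ∧ A): α-rule — add C, A.
    (¬D ∨ (¬B ↔ ¬A)): β-rule — branch into ¬D  //  (¬B ↔ ¬A).
      branch 1.1 (add ¬D):
        (D ∨ B): β-rule — branch into D  //  B.
          branch 1.1.1 (add D):
            × closes — contains both D and ¬D.
          branch 1.1.2 (add B):
            ○ open, literals {A=1, B=1, C=1, D=0}.
      branch 1.2 (add (¬B ↔ ¬A)):
        (D ∨ B): β-rule — branch into D  //  B.
          branch 1.2.1 (add D):
            (¬B ↔ ¬A): β-rule — branch into ¬B, ¬A  //  ¬¬B, ¬¬A.
              branch 1.2.1.1 (add ¬B, ¬A):
                × closes — contains both A and ¬A.
              branch 1.2.1.2 (add ¬¬B, ¬¬A):
                ○ open, literals {A=1, B=1, C=1, D=1}.
          branch 1.2.2 (add B):
            (¬B ↔ ¬A): β-rule — branch into ¬B, ¬A  //  ¬¬B, ¬¬A.
              branch 1.2.2.1 (add ¬B, ¬A):
                × closes — contains both B and ¬B.
              branch 1.2.2.2 (add ¬¬B, ¬¬A):
                ○ open, literals {A=1, B=1, C=1}.
  branch 2 (add ¬((A ↔ C) ∨ B)):
    ¬((A ↔ C) ∨ B): α-rule — add ¬(A ↔ C), ¬B.
    ¬(A ↔ C): β-rule — branch into A, ¬C  //  ¬A, C.
      branch 2.1 (add A, ¬C):
        ○ open, literals {A=1, B=0, C=0}.
      branch 2.2 (add ¬A, C):
        ○ open, literals {A=0, B=0, C=1}.
3 branches closed, 5 open.
An open branch gives a countermodel: A=1, B=1, C=1, D=0 (unmentioned atoms arbitrary); under it the original formula is false.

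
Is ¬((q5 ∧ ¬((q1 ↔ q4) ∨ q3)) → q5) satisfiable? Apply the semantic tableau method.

Unsatisfiable

Initial set: {¬((q5 ∧ ¬((q1 ↔ q4) ∨ q3)) → q5)}.
¬((q5 ∧ ¬((q1 ↔ q4) ∨ q3)) → q5): α-rule — add (q5 ∧ ¬((q1 ↔ q4) ∨ q3)), ¬q5.
(q5 ∧ ¬((q1 ↔ q4) ∨ q3)): α-rule — add q5, ¬((q1 ↔ q4) ∨ q3).
× closes — contains both q5 and ¬q5.
All 1 branch closes.
Every branch closed; the formula is unsatisfiable.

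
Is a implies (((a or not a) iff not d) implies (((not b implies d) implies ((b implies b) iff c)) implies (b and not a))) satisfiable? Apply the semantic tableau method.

Initial set: {(a implies (((a or not a) iff not d) implies (((not b implies d) implies ((b implies b) iff c)) implies (b and not a))))}.
(a implies (((a or not a) iff not d) implies (((not b implies d) implies ((b implies b) iff c)) implies (b and not a)))): β-rule — branch into not a  //  (((a or not a) iff not d) implies (((not b implies d) implies ((b implies b) iff c)) implies (b and not a))).
  branch 1 (add not a):
    ○ open, literals {a=0}.
  branch 2 (add (((a or not a) iff not d) implies (((not b implies d) implies ((b implies b) iff c)) implies (b and not a)))):
    (((a or not a) iff not d) implies (((not b implies d) implies ((b implies b) iff c)) implies (b and not a))): β-rule — branch into not ((a or not a) iff not d)  //  (((not b implies d) implies ((b implies b) iff c)) implies (b and not a)).
      branch 2.1 (add not ((a or not a) iff not d)):
        not ((a or not a) iff not d): β-rule — branch into (a or not a), not not d  //  not (a or not a), not d.
          branch 2.1.1 (add (a or not a), not not d):
            (a or not a): β-rule — branch into a  //  not a.
              branch 2.1.1.1 (add a):
                ○ open, literals {a=1, d=1}.
              branch 2.1.1.2 (add not a):
                ○ open, literals {a=0, d=1}.
          branch 2.1.2 (add not (a or not a), not d):
            not (a or not a): α-rule — add not a, not not a.
            × closes — contains both a and not a.
      branch 2.2 (add (((not b implies d) implies ((b implies b) iff c)) implies (b and not a))):
        (((not b implies d) implies ((b implies b) iff c)) implies (b and not a)): β-rule — branch into not ((not b implies d) implies ((b implies b) iff c))  //  (b and not a).
          branch 2.2.1 (add not ((not b implies d) implies ((b implies b) iff c))):
            not ((not b implies d) implies ((b implies b) iff c)): α-rule — add (not b implies d), not ((b implies b) iff c).
            (not b implies d): β-rule — branch into not not b  //  d.
              branch 2.2.1.1 (add not not b):
                not ((b implies b) iff c): β-rule — branch into (b implies b), not c  //  not (b implies b), c.
                  branch 2.2.1.1.1 (add (b implies b), not c):
                    (b implies b): β-rule — branch into not b  //  b.
                      branch 2.2.1.1.1.1 (add not b):
                        × closes — contains both b and not b.
                      branch 2.2.1.1.1.2 (add b):
                        ○ open, literals {b=1, c=0}.
                  branch 2.2.1.1.2 (add not (b implies b), c):
                    not (b implies b): α-rule — add b, not b.
                    × closes — contains both b and not b.
              branch 2.2.1.2 (add d):
                not ((b implies b) iff c): β-rule — branch into (b implies b), not c  //  not (b implies b), c.
                  branch 2.2.1.2.1 (add (b implies b), not c):
                    (b implies b): β-rule — branch into not b  //  b.
                      branch 2.2.1.2.1.1 (add not b):
                        ○ open, literals {b=0, c=0, d=1}.
                      branch 2.2.1.2.1.2 (add b):
                        ○ open, literals {b=1, c=0, d=1}.
                  branch 2.2.1.2.2 (add not (b implies b), c):
                    not (b implies b): α-rule — add b, not b.
                    × closes — contains both b and not b.
          branch 2.2.2 (add (b and not a)):
            (b and not a): α-rule — add b, not a.
            ○ open, literals {a=0, b=1}.
4 branches closed, 7 open.
An open branch gives a satisfying assignment: a=0.

Satisfiable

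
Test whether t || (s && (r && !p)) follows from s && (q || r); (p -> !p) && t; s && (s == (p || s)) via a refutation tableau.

Yes

Initial set: {T (s && (q || r)); T ((p -> !p) && t); T (s && (s == (p || s))); F (t || (s && (r && !p)))}.
T (s && (q || r)): α-rule — add T s, T (q || r).
T ((p -> !p) && t): α-rule — add T (p -> !p), T t.
T (s && (s == (p || s))): α-rule — add T s, T (s == (p || s)).
F (t || (s && (r && !p))): α-rule — add F t, F (s && (r && !p)).
× closes — contains both t and !t.
All 1 branch closes.
Every branch closed, so the premises entail the conclusion.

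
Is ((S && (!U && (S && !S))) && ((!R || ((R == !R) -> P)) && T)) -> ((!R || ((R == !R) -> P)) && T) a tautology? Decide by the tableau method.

Assume the negation and expand:
Initial set: {!(((S && (!U && (S && !S))) && ((!R || ((R == !R) -> P)) && T)) -> ((!R || ((R == !R) -> P)) && T))}.
!(((S && (!U && (S && !S))) && ((!R || ((R == !R) -> P)) && T)) -> ((!R || ((R == !R) -> P)) && T)): α-rule — add ((S && (!U && (S && !S))) && ((!R || ((R == !R) -> P)) && T)), !((!R || ((R == !R) -> P)) && T).
((S && (!U && (S && !S))) && ((!R || ((R == !R) -> P)) && T)): α-rule — add (S && (!U && (S && !S))), ((!R || ((R == !R) -> P)) && T).
(S && (!U && (S && !S))): α-rule — add S, (!U && (S && !S)).
((!R || ((R == !R) -> P)) && T): α-rule — add (!R || ((R == !R) -> P)), T.
(!U && (S && !S)): α-rule — add !U, (S && !S).
(S && !S): α-rule — add S, !S.
× closes — contains both S and !S.
All 1 branch closes.
Every branch closed, so the negation is unsatisfiable and the formula is valid.

Valid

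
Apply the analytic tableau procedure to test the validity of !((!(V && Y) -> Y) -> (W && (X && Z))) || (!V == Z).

Assume the negation and expand:
Initial set: {F (!((!(V && Y) -> Y) -> (W && (X && Z))) || (!V == Z))}.
F (!((!(V && Y) -> Y) -> (W && (X && Z))) || (!V == Z)): α-rule — add F !((!(V && Y) -> Y) -> (W && (X && Z))), F (!V == Z).
F !((!(V && Y) -> Y) -> (W && (X && Z))): β-rule — branch into F (!(V && Y) -> Y)  //  T (W && (X && Z)).
  branch 1 (add F (!(V && Y) -> Y)):
    F (!(V && Y) -> Y): α-rule — add T !(V && Y), F Y.
    F (!V == Z): β-rule — branch into T !V, F Z  //  F !V, T Z.
      branch 1.1 (add T !V, F Z):
        T !(V && Y): β-rule — branch into F V  //  F Y.
          branch 1.1.1 (add F V):
            ○ open, literals {V=0, Y=0, Z=0}.
          branch 1.1.2 (add F Y):
            ○ open, literals {V=0, Y=0, Z=0}.
      branch 1.2 (add F !V, T Z):
        T !(V && Y): β-rule — branch into F V  //  F Y.
          branch 1.2.1 (add F V):
            × closes — contains both V and !V.
          branch 1.2.2 (add F Y):
            ○ open, literals {V=1, Y=0, Z=1}.
  branch 2 (add T (W && (X && Z))):
    T (W && (X && Z)): α-rule — add T W, T (X && Z).
    T (X && Z): α-rule — add T X, T Z.
    F (!V == Z): β-rule — branch into T !V, F Z  //  F !V, T Z.
      branch 2.1 (add T !V, F Z):
        × closes — contains both Z and !Z.
      branch 2.2 (add F !V, T Z):
        ○ open, literals {V=1, W=1, X=1, Z=1}.
2 branches closed, 4 open.
An open branch gives a countermodel: V=0, Y=0, Z=0 (unmentioned atoms arbitrary); under it the original formula is false.

Not valid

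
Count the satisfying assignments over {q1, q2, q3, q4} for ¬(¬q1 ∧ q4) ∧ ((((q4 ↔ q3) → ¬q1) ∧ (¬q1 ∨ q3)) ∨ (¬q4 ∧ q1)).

Initial set: {(¬(¬q1 ∧ q4) ∧ ((((q4 ↔ q3) → ¬q1) ∧ (¬q1 ∨ q3)) ∨ (¬q4 ∧ q1)))}.
(¬(¬q1 ∧ q4) ∧ ((((q4 ↔ q3) → ¬q1) ∧ (¬q1 ∨ q3)) ∨ (¬q4 ∧ q1))): α-rule — add ¬(¬q1 ∧ q4), ((((q4 ↔ q3) → ¬q1) ∧ (¬q1 ∨ q3)) ∨ (¬q4 ∧ q1)).
¬(¬q1 ∧ q4): β-rule — branch into ¬¬q1  //  ¬q4.
  branch 1 (add ¬¬q1):
    ((((q4 ↔ q3) → ¬q1) ∧ (¬q1 ∨ q3)) ∨ (¬q4 ∧ q1)): β-rule — branch into (((q4 ↔ q3) → ¬q1) ∧ (¬q1 ∨ q3))  //  (¬q4 ∧ q1).
      branch 1.1 (add (((q4 ↔ q3) → ¬q1) ∧ (¬q1 ∨ q3))):
        (((q4 ↔ q3) → ¬q1) ∧ (¬q1 ∨ q3)): α-rule — add ((q4 ↔ q3) → ¬q1), (¬q1 ∨ q3).
        ((q4 ↔ q3) → ¬q1): β-rule — branch into ¬(q4 ↔ q3)  //  ¬q1.
          branch 1.1.1 (add ¬(q4 ↔ q3)):
            (¬q1 ∨ q3): β-rule — branch into ¬q1  //  q3.
              branch 1.1.1.1 (add ¬q1):
                × closes — contains both q1 and ¬q1.
              branch 1.1.1.2 (add q3):
                ¬(q4 ↔ q3): β-rule — branch into q4, ¬q3  //  ¬q4, q3.
                  branch 1.1.1.2.1 (add q4, ¬q3):
                    × closes — contains both q3 and ¬q3.
                  branch 1.1.1.2.2 (add ¬q4, q3):
                    ○ open, literals {q1=1, q3=1, q4=0}.
          branch 1.1.2 (add ¬q1):
            × closes — contains both q1 and ¬q1.
      branch 1.2 (add (¬q4 ∧ q1)):
        (¬q4 ∧ q1): α-rule — add ¬q4, q1.
        ○ open, literals {q1=1, q4=0}.
  branch 2 (add ¬q4):
    ((((q4 ↔ q3) → ¬q1) ∧ (¬q1 ∨ q3)) ∨ (¬q4 ∧ q1)): β-rule — branch into (((q4 ↔ q3) → ¬q1) ∧ (¬q1 ∨ q3))  //  (¬q4 ∧ q1).
      branch 2.1 (add (((q4 ↔ q3) → ¬q1) ∧ (¬q1 ∨ q3))):
        (((q4 ↔ q3) → ¬q1) ∧ (¬q1 ∨ q3)): α-rule — add ((q4 ↔ q3) → ¬q1), (¬q1 ∨ q3).
        ((q4 ↔ q3) → ¬q1): β-rule — branch into ¬(q4 ↔ q3)  //  ¬q1.
          branch 2.1.1 (add ¬(q4 ↔ q3)):
            (¬q1 ∨ q3): β-rule — branch into ¬q1  //  q3.
              branch 2.1.1.1 (add ¬q1):
                ¬(q4 ↔ q3): β-rule — branch into q4, ¬q3  //  ¬q4, q3.
                  branch 2.1.1.1.1 (add q4, ¬q3):
                    × closes — contains both q4 and ¬q4.
                  branch 2.1.1.1.2 (add ¬q4, q3):
                    ○ open, literals {q1=0, q3=1, q4=0}.
              branch 2.1.1.2 (add q3):
                ¬(q4 ↔ q3): β-rule — branch into q4, ¬q3  //  ¬q4, q3.
                  branch 2.1.1.2.1 (add q4, ¬q3):
                    × closes — contains both q4 and ¬q4.
                  branch 2.1.1.2.2 (add ¬q4, q3):
                    ○ open, literals {q3=1, q4=0}.
          branch 2.1.2 (add ¬q1):
            (¬q1 ∨ q3): β-rule — branch into ¬q1  //  q3.
              branch 2.1.2.1 (add ¬q1):
                ○ open, literals {q1=0, q4=0}.
              branch 2.1.2.2 (add q3):
                ○ open, literals {q1=0, q3=1, q4=0}.
      branch 2.2 (add (¬q4 ∧ q1)):
        (¬q4 ∧ q1): α-rule — add ¬q4, q1.
        ○ open, literals {q1=1, q4=0}.
5 branches closed, 7 open.
Each open branch fixes some atoms; the unmentioned ones are free. Counting distinct full assignments: branch {q1=1, q3=1, q4=0} (q2) contributes 2 new; branch {q1=1, q4=0} (q2, q3) contributes 2 new; branch {q1=0, q3=1, q4=0} (q2) contributes 2 new; branch {q3=1, q4=0} (q1, q2) contributes 0 new; branch {q1=0, q4=0} (q2, q3) contributes 2 new; branch {q1=0, q3=1, q4=0} (q2) contributes 0 new; branch {q1=1, q4=0} (q2, q3) contributes 0 new. Total: 8.

8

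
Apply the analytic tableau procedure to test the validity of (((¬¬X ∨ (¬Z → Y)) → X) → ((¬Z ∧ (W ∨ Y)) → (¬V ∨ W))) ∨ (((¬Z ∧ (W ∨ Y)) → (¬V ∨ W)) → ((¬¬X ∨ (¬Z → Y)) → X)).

Valid

Assume the negation and expand:
Initial set: {¬((((¬¬X ∨ (¬Z → Y)) → X) → ((¬Z ∧ (W ∨ Y)) → (¬V ∨ W))) ∨ (((¬Z ∧ (W ∨ Y)) → (¬V ∨ W)) → ((¬¬X ∨ (¬Z → Y)) → X)))}.
¬((((¬¬X ∨ (¬Z → Y)) → X) → ((¬Z ∧ (W ∨ Y)) → (¬V ∨ W))) ∨ (((¬Z ∧ (W ∨ Y)) → (¬V ∨ W)) → ((¬¬X ∨ (¬Z → Y)) → X))): α-rule — add ¬(((¬¬X ∨ (¬Z → Y)) → X) → ((¬Z ∧ (W ∨ Y)) → (¬V ∨ W))), ¬(((¬Z ∧ (W ∨ Y)) → (¬V ∨ W)) → ((¬¬X ∨ (¬Z → Y)) → X)).
¬(((¬¬X ∨ (¬Z → Y)) → X) → ((¬Z ∧ (W ∨ Y)) → (¬V ∨ W))): α-rule — add ((¬¬X ∨ (¬Z → Y)) → X), ¬((¬Z ∧ (W ∨ Y)) → (¬V ∨ W)).
¬(((¬Z ∧ (W ∨ Y)) → (¬V ∨ W)) → ((¬¬X ∨ (¬Z → Y)) → X)): α-rule — add ((¬Z ∧ (W ∨ Y)) → (¬V ∨ W)), ¬((¬¬X ∨ (¬Z → Y)) → X).
¬((¬Z ∧ (W ∨ Y)) → (¬V ∨ W)): α-rule — add (¬Z ∧ (W ∨ Y)), ¬(¬V ∨ W).
¬((¬¬X ∨ (¬Z → Y)) → X): α-rule — add (¬¬X ∨ (¬Z → Y)), ¬X.
(¬Z ∧ (W ∨ Y)): α-rule — add ¬Z, (W ∨ Y).
¬(¬V ∨ W): α-rule — add ¬¬V, ¬W.
((¬¬X ∨ (¬Z → Y)) → X): β-rule — branch into ¬(¬¬X ∨ (¬Z → Y))  //  X.
  branch 1 (add ¬(¬¬X ∨ (¬Z → Y))):
    ¬(¬¬X ∨ (¬Z → Y)): α-rule — add ¬¬¬X, ¬(¬Z → Y).
    ¬¬¬X: drop double negation, giving ¬X.
    ¬(¬Z → Y): α-rule — add ¬Z, ¬Y.
    ((¬Z ∧ (W ∨ Y)) → (¬V ∨ W)): β-rule — branch into ¬(¬Z ∧ (W ∨ Y))  //  (¬V ∨ W).
      branch 1.1 (add ¬(¬Z ∧ (W ∨ Y))):
        (¬¬X ∨ (¬Z → Y)): β-rule — branch into ¬¬X  //  (¬Z → Y).
          branch 1.1.1 (add ¬¬X):
            ¬¬X: drop double negation, giving X.
            × closes — contains both X and ¬X.
          branch 1.1.2 (add (¬Z → Y)):
            (W ∨ Y): β-rule — branch into W  //  Y.
              branch 1.1.2.1 (add W):
                × closes — contains both W and ¬W.
              branch 1.1.2.2 (add Y):
                × closes — contains both Y and ¬Y.
      branch 1.2 (add (¬V ∨ W)):
        (¬¬X ∨ (¬Z → Y)): β-rule — branch into ¬¬X  //  (¬Z → Y).
          branch 1.2.1 (add ¬¬X):
            ¬¬X: drop double negation, giving X.
            × closes — contains both X and ¬X.
          branch 1.2.2 (add (¬Z → Y)):
            (W ∨ Y): β-rule — branch into W  //  Y.
              branch 1.2.2.1 (add W):
                × closes — contains both W and ¬W.
              branch 1.2.2.2 (add Y):
                × closes — contains both Y and ¬Y.
  branch 2 (add X):
    × closes — contains both X and ¬X.
All 7 branches close.
Every branch closed, so the negation is unsatisfiable and the formula is valid.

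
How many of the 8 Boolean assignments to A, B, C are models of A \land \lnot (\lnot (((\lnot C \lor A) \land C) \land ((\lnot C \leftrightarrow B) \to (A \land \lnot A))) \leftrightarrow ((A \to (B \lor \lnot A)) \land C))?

Initial set: {(A \land \lnot (\lnot (((\lnot C \lor A) \land C) \land ((\lnot C \leftrightarrow B) \to (A \land \lnot A))) \leftrightarrow ((A \to (B \lor \lnot A)) \land C)))}.
(A \land \lnot (\lnot (((\lnot C \lor A) \land C) \land ((\lnot C \leftrightarrow B) \to (A \land \lnot A))) \leftrightarrow ((A \to (B \lor \lnot A)) \land C))): α-rule — add A, \lnot (\lnot (((\lnot C \lor A) \land C) \land ((\lnot C \leftrightarrow B) \to (A \land \lnot A))) \leftrightarrow ((A \to (B \lor \lnot A)) \land C)).
\lnot (\lnot (((\lnot C \lor A) \land C) \land ((\lnot C \leftrightarrow B) \to (A \land \lnot A))) \leftrightarrow ((A \to (B \lor \lnot A)) \land C)): β-rule — branch into \lnot (((\lnot C \lor A) \land C) \land ((\lnot C \leftrightarrow B) \to (A \land \lnot A))), \lnot ((A \to (B \lor \lnot A)) \land C)  //  \lnot \lnot (((\lnot C \lor A) \land C) \land ((\lnot C \leftrightarrow B) \to (A \land \lnot A))), ((A \to (B \lor \lnot A)) \land C).
  branch 1 (add \lnot (((\lnot C \lor A) \land C) \land ((\lnot C \leftrightarrow B) \to (A \land \lnot A))), \lnot ((A \to (B \lor \lnot A)) \land C)):
    \lnot (((\lnot C \lor A) \land C) \land ((\lnot C \leftrightarrow B) \to (A \land \lnot A))): β-rule — branch into \lnot ((\lnot C \lor A) \land C)  //  \lnot ((\lnot C \leftrightarrow B) \to (A \land \lnot A)).
      branch 1.1 (add \lnot ((\lnot C \lor A) \land C)):
        \lnot ((A \to (B \lor \lnot A)) \land C): β-rule — branch into \lnot (A \to (B \lor \lnot A))  //  \lnot C.
          branch 1.1.1 (add \lnot (A \to (B \lor \lnot A))):
            \lnot (A \to (B \lor \lnot A)): α-rule — add A, \lnot (B \lor \lnot A).
            \lnot (B \lor \lnot A): α-rule — add \lnot B, \lnot \lnot A.
            \lnot ((\lnot C \lor A) \land C): β-rule — branch into \lnot (\lnot C \lor A)  //  \lnot C.
              branch 1.1.1.1 (add \lnot (\lnot C \lor A)):
                \lnot (\lnot C \lor A): α-rule — add \lnot \lnot C, \lnot A.
                × closes — contains both A and \lnot A.
              branch 1.1.1.2 (add \lnot C):
                ○ open, literals {A=T, B=F, C=F}.
          branch 1.1.2 (add \lnot C):
            \lnot ((\lnot C \lor A) \land C): β-rule — branch into \lnot (\lnot C \lor A)  //  \lnot C.
              branch 1.1.2.1 (add \lnot (\lnot C \lor A)):
                \lnot (\lnot C \lor A): α-rule — add \lnot \lnot C, \lnot A.
                × closes — contains both C and \lnot C.
              branch 1.1.2.2 (add \lnot C):
                ○ open, literals {A=T, C=F}.
      branch 1.2 (add \lnot ((\lnot C \leftrightarrow B) \to (A \land \lnot A))):
        \lnot ((\lnot C \leftrightarrow B) \to (A \land \lnot A)): α-rule — add (\lnot C \leftrightarrow B), \lnot (A \land \lnot A).
        \lnot ((A \to (B \lor \lnot A)) \land C): β-rule — branch into \lnot (A \to (B \lor \lnot A))  //  \lnot C.
          branch 1.2.1 (add \lnot (A \to (B \lor \lnot A))):
            \lnot (A \to (B \lor \lnot A)): α-rule — add A, \lnot (B \lor \lnot A).
            \lnot (B \lor \lnot A): α-rule — add \lnot B, \lnot \lnot A.
            (\lnot C \leftrightarrow B): β-rule — branch into \lnot C, B  //  \lnot \lnot C, \lnot B.
              branch 1.2.1.1 (add \lnot C, B):
                × closes — contains both B and \lnot B.
              branch 1.2.1.2 (add \lnot \lnot C, \lnot B):
                \lnot (A \land \lnot A): β-rule — branch into \lnot A  //  \lnot \lnot A.
                  branch 1.2.1.2.1 (add \lnot A):
                    × closes — contains both A and \lnot A.
                  branch 1.2.1.2.2 (add \lnot \lnot A):
                    ○ open, literals {A=T, B=F, C=T}.
          branch 1.2.2 (add \lnot C):
            (\lnot C \leftrightarrow B): β-rule — branch into \lnot C, B  //  \lnot \lnot C, \lnot B.
              branch 1.2.2.1 (add \lnot C, B):
                \lnot (A \land \lnot A): β-rule — branch into \lnot A  //  \lnot \lnot A.
                  branch 1.2.2.1.1 (add \lnot A):
                    × closes — contains both A and \lnot A.
                  branch 1.2.2.1.2 (add \lnot \lnot A):
                    ○ open, literals {A=T, B=T, C=F}.
              branch 1.2.2.2 (add \lnot \lnot C, \lnot B):
                × closes — contains both C and \lnot C.
  branch 2 (add \lnot \lnot (((\lnot C \lor A) \land C) \land ((\lnot C \leftrightarrow B) \to (A \land \lnot A))), ((A \to (B \lor \lnot A)) \land C)):
    \lnot \lnot (((\lnot C \lor A) \land C) \land ((\lnot C \leftrightarrow B) \to (A \land \lnot A))): α-rule — add ((\lnot C \lor A) \land C), ((\lnot C \leftrightarrow B) \to (A \land \lnot A)).
    ((A \to (B \lor \lnot A)) \land C): α-rule — add (A \to (B \lor \lnot A)), C.
    ((\lnot C \lor A) \land C): α-rule — add (\lnot C \lor A), C.
    ((\lnot C \leftrightarrow B) \to (A \land \lnot A)): β-rule — branch into \lnot (\lnot C \leftrightarrow B)  //  (A \land \lnot A).
      branch 2.1 (add \lnot (\lnot C \leftrightarrow B)):
        (A \to (B \lor \lnot A)): β-rule — branch into \lnot A  //  (B \lor \lnot A).
          branch 2.1.1 (add \lnot A):
            × closes — contains both A and \lnot A.
          branch 2.1.2 (add (B \lor \lnot A)):
            (\lnot C \lor A): β-rule — branch into \lnot C  //  A.
              branch 2.1.2.1 (add \lnot C):
                × closes — contains both C and \lnot C.
              branch 2.1.2.2 (add A):
                \lnot (\lnot C \leftrightarrow B): β-rule — branch into \lnot C, \lnot B  //  \lnot \lnot C, B.
                  branch 2.1.2.2.1 (add \lnot C, \lnot B):
                    × closes — contains both C and \lnot C.
                  branch 2.1.2.2.2 (add \lnot \lnot C, B):
                    (B \lor \lnot A): β-rule — branch into B  //  \lnot A.
                      branch 2.1.2.2.2.1 (add B):
                        ○ open, literals {A=T, B=T, C=T}.
                      branch 2.1.2.2.2.2 (add \lnot A):
                        × closes — contains both A and \lnot A.
      branch 2.2 (add (A \land \lnot A)):
        (A \land \lnot A): α-rule — add A, \lnot A.
        × closes — contains both A and \lnot A.
11 branches closed, 5 open.
Each open branch fixes some atoms; the unmentioned ones are free. Counting distinct full assignments: branch {A=T, B=F, C=F} (none free) contributes 1 new; branch {A=T, C=F} (B) contributes 1 new; branch {A=T, B=F, C=T} (none free) contributes 1 new; branch {A=T, B=T, C=F} (none free) contributes 0 new; branch {A=T, B=T, C=T} (none free) contributes 1 new. Total: 4.

4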